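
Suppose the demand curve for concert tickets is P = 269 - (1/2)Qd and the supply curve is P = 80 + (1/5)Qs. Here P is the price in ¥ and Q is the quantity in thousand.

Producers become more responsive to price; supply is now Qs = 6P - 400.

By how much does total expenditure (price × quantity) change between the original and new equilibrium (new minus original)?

-594.625

Before the shock: 538 - 2P = 5P - 400 ⇒ 938 = 7P ⇒ P = 134, Q = 270.
The new curves are Qd = 538 - 2P (demand) and Qs = 6P - 400 (supply).
Clearing the new market: 538 - 2P = 6P - 400, so P = 117.25 and Q = 303.5.
Expenditure moves from 134×270 = 36180 to 117.25×303.5 = 35585.375; change = -594.625.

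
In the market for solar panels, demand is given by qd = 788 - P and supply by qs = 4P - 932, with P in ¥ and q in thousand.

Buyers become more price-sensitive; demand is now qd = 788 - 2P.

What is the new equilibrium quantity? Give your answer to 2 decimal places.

214.67

Original equilibrium: 788 - P = 4P - 932 gives 1720 = 5P, so P = 344 and q = 444.
With the change applied: demand qd = 788 - 2P, supply qs = 4P - 932.
Equate the new curves: 788 - 2P = 4P - 932, giving 1720 = 6P, P = 860/3 ≈ 286.6667, q = 644/3 ≈ 214.6667.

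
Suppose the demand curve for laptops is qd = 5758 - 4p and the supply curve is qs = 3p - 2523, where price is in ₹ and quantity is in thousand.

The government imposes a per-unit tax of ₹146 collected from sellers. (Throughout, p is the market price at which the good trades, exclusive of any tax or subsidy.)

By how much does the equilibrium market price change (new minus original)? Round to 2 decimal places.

+62.57

Solve the original market: 5758 - 4p = 3p - 2523, hence p = 1183 and q = 1026.
Since sellers keep the price net of the tax, the effective supply curve becomes qs = 3p - 2961.
Equate the new curves: 5758 - 4p = 3p - 2961, giving 8719 = 7p, p = 8719/7 ≈ 1245.5714, q = 5430/7 ≈ 775.7143.
Δp = 1245.5714 − 1183 = +62.57.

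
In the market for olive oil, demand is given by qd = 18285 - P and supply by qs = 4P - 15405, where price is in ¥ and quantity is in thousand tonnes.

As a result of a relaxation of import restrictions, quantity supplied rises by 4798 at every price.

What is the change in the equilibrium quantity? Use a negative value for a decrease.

+959.6

Before the shock: 18285 - P = 4P - 15405 ⇒ 33690 = 5P ⇒ P = 6738, q = 11547.
With the change applied: demand qd = 18285 - P, supply qs = 4P - 10607.
Equate the new curves: 18285 - P = 4P - 10607, giving 28892 = 5P, P = 5778.4, q = 12506.6.
Δq = 12506.6 − 11547 = +959.6.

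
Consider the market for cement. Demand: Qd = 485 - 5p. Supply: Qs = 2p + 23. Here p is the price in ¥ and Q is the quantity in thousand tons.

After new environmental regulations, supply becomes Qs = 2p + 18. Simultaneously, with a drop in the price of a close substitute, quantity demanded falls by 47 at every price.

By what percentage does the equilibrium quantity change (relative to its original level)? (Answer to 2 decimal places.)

-10.97

Before the shock: 485 - 5p = 2p + 23 ⇒ 462 = 7p ⇒ p = 66, Q = 155.
With the change applied: demand Qd = 438 - 5p, supply Qs = 2p + 18.
New equilibrium: 438 - 5p = 2p + 18 ⇒ 420 = 7p ⇒ p = 60, Q = 138.
%ΔQ = (138 − 155) / 155 × 100 = -10.97%.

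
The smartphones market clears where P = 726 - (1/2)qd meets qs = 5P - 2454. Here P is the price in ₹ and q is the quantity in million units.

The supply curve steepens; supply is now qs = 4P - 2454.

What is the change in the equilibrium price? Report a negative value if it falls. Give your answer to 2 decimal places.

Solve the original market: 1452 - 2P = 5P - 2454, hence P = 558 and q = 336.
The shock moves the curves to qd = 1452 - 2P and qs = 4P - 2454.
Setting them equal: 1452 - 2P = 4P - 2454 → 3906 = 6P, so P = 651 and q = 150.
ΔP = 651 − 558 = +93.00.

+93.00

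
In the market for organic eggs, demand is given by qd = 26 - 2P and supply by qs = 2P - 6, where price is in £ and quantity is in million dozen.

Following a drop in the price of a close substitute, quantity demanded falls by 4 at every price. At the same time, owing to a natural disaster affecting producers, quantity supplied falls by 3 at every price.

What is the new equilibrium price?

7.75

Before the shock: 26 - 2P = 2P - 6 ⇒ 32 = 4P ⇒ P = 8, q = 10.
With the change applied: demand qd = 22 - 2P, supply qs = 2P - 9.
Clearing the new market: 22 - 2P = 2P - 9, so P = 7.75 and q = 6.5.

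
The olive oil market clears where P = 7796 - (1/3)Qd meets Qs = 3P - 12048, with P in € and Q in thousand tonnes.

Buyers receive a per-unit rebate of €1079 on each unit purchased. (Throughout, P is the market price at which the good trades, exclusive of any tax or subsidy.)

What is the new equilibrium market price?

6445.5

Initially, 23388 - 3P = 3P - 12048, so 35436 = 6P and P = 5906, Q = 5670.
Since buyers' out-of-pocket price is the market price minus the rebate, the effective demand curve becomes Qd = 26625 - 3P.
Setting them equal: 26625 - 3P = 3P - 12048 → 38673 = 6P, so P = 6445.5 and Q = 7288.5.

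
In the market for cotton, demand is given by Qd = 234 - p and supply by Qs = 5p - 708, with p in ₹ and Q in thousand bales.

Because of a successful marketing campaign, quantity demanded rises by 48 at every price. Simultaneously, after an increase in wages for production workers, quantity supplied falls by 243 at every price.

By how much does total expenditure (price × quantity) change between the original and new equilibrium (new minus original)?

+3631.75

Before the shock: 234 - p = 5p - 708 ⇒ 942 = 6p ⇒ p = 157, Q = 77.
The shock moves the curves to Qd = 282 - p and Qs = 5p - 951.
Setting them equal: 282 - p = 5p - 951 → 1233 = 6p, so p = 205.5 and Q = 76.5.
Expenditure moves from 157×77 = 12089 to 205.5×76.5 = 15720.75; change = +3631.75.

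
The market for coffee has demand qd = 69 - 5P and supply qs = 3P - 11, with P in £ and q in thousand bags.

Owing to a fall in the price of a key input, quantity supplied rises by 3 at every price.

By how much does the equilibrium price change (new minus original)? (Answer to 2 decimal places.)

Initially, 69 - 5P = 3P - 11, so 80 = 8P and P = 10, q = 19.
After the shift, demand is qd = 69 - 5P and supply is qs = 3P - 8.
Equate the new curves: 69 - 5P = 3P - 8, giving 77 = 8P, P = 9.625, q = 20.875.
ΔP = 9.625 − 10 = -0.38.

-0.38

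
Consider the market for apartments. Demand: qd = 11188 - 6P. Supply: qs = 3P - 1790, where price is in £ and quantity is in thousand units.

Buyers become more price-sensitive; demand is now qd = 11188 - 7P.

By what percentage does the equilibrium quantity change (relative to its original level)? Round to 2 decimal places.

Initially, 11188 - 6P = 3P - 1790, so 12978 = 9P and P = 1442, q = 2536.
With the change applied: demand qd = 11188 - 7P, supply qs = 3P - 1790.
New equilibrium: 11188 - 7P = 3P - 1790 ⇒ 12978 = 10P ⇒ P = 1297.8, q = 2103.4.
%Δq = (2103.4 − 2536) / 2536 × 100 = -17.06%.

-17.06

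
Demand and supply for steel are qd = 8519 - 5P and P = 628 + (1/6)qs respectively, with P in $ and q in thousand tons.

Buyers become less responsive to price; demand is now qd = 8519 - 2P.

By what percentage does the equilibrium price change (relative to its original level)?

+37.5

Initially, 8519 - 5P = 6P - 3768, so 12287 = 11P and P = 1117, q = 2934.
With the change applied: demand qd = 8519 - 2P, supply qs = 6P - 3768.
Equate the new curves: 8519 - 2P = 6P - 3768, giving 12287 = 8P, P = 1535.875, q = 5447.25.
%ΔP = (1535.875 − 1117) / 1117 × 100 = +37.5%.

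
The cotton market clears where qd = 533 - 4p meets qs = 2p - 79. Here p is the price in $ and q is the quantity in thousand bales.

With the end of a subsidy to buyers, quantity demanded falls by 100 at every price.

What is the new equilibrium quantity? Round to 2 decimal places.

Before the shock: 533 - 4p = 2p - 79 ⇒ 612 = 6p ⇒ p = 102, q = 125.
The new curves are qd = 433 - 4p (demand) and qs = 2p - 79 (supply).
Equate the new curves: 433 - 4p = 2p - 79, giving 512 = 6p, p = 256/3 ≈ 85.3333, q = 275/3 ≈ 91.6667.

91.67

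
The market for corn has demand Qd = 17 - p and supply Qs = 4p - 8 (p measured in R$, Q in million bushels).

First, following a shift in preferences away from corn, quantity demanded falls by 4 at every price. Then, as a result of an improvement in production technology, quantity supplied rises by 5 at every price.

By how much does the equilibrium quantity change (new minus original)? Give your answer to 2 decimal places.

-2.20

Original equilibrium: 17 - p = 4p - 8 gives 25 = 5p, so p = 5 and Q = 12.
The shock moves the curves to Qd = 13 - p and Qs = 4p - 3.
Setting them equal: 13 - p = 4p - 3 → 16 = 5p, so p = 3.2 and Q = 9.8.
ΔQ = 9.8 − 12 = -2.20.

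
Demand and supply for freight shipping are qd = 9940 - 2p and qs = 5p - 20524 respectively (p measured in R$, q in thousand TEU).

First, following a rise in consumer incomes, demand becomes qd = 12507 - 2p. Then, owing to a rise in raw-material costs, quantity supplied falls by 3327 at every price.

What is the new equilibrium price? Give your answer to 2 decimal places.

5194.00

Original equilibrium: 9940 - 2p = 5p - 20524 gives 30464 = 7p, so p = 4352 and q = 1236.
The shock moves the curves to qd = 12507 - 2p and qs = 5p - 23851.
New equilibrium: 12507 - 2p = 5p - 23851 ⇒ 36358 = 7p ⇒ p = 5194, q = 2119.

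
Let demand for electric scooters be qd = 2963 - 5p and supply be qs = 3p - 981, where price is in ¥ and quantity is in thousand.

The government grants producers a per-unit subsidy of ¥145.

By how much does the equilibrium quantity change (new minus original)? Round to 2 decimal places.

Before the shock: 2963 - 5p = 3p - 981 ⇒ 3944 = 8p ⇒ p = 493, q = 498.
Since sellers receive the price plus the subsidy, the effective supply curve becomes qs = 3p - 546.
Setting them equal: 2963 - 5p = 3p - 546 → 3509 = 8p, so p = 438.625 and q = 769.875.
Δq = 769.875 − 498 = +271.88.

+271.88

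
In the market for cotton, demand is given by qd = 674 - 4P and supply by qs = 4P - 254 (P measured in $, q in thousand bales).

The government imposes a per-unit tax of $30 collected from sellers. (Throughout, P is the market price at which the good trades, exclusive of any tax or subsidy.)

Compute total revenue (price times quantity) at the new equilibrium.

19650

Solve the original market: 674 - 4P = 4P - 254, hence P = 116 and q = 210.
Since sellers keep the price net of the tax, the effective supply curve becomes qs = 4P - 374.
Equate the new curves: 674 - 4P = 4P - 374, giving 1048 = 8P, P = 131, q = 150.
New expenditure = 131 × 150 = 19650.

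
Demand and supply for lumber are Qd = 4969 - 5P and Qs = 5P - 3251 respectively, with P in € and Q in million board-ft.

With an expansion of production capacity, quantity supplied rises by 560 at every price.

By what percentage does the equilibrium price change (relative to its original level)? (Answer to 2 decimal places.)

Before the shock: 4969 - 5P = 5P - 3251 ⇒ 8220 = 10P ⇒ P = 822, Q = 859.
The new curves are Qd = 4969 - 5P (demand) and Qs = 5P - 2691 (supply).
New equilibrium: 4969 - 5P = 5P - 2691 ⇒ 7660 = 10P ⇒ P = 766, Q = 1139.
%ΔP = (766 − 822) / 822 × 100 = -6.81%.

-6.81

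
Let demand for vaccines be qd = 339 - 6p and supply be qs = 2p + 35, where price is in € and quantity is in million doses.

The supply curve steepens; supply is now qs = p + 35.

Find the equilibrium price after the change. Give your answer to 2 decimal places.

Solve the original market: 339 - 6p = 2p + 35, hence p = 38 and q = 111.
After the shift, demand is qd = 339 - 6p and supply is qs = p + 35.
Equate the new curves: 339 - 6p = p + 35, giving 304 = 7p, p = 304/7 ≈ 43.4286, q = 549/7 ≈ 78.4286.

43.43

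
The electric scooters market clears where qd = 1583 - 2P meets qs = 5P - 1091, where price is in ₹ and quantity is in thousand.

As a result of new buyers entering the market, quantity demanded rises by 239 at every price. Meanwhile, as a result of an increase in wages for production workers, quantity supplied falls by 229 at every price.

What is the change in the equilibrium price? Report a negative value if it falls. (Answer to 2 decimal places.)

Solve the original market: 1583 - 2P = 5P - 1091, hence P = 382 and q = 819.
With the change applied: demand qd = 1822 - 2P, supply qs = 5P - 1320.
Clearing the new market: 1822 - 2P = 5P - 1320, so P = 3142/7 ≈ 448.8571 and q = 6470/7 ≈ 924.2857.
ΔP = 448.8571 − 382 = +66.86.

+66.86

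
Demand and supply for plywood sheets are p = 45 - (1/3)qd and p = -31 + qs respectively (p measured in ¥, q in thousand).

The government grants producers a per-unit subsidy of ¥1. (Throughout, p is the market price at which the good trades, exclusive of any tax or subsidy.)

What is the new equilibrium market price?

Solve the original market: 135 - 3p = p + 31, hence p = 26 and q = 57.
Since sellers receive the price plus the subsidy, the effective supply curve becomes qs = p + 32.
Equate the new curves: 135 - 3p = p + 32, giving 103 = 4p, p = 25.75, q = 57.75.

25.75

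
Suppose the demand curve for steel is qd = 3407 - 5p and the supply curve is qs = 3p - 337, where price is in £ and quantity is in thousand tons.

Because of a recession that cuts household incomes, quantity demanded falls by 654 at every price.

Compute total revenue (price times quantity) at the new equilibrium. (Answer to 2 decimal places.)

317400.94

Initially, 3407 - 5p = 3p - 337, so 3744 = 8p and p = 468, q = 1067.
The shock moves the curves to qd = 2753 - 5p and qs = 3p - 337.
Setting them equal: 2753 - 5p = 3p - 337 → 3090 = 8p, so p = 386.25 and q = 821.75.
New expenditure = 386.25 × 821.75 = 317400.94.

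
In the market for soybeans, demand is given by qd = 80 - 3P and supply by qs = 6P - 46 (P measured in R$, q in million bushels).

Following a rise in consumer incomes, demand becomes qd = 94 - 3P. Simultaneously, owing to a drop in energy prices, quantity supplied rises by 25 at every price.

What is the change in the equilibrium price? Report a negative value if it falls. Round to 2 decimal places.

Solve the original market: 80 - 3P = 6P - 46, hence P = 14 and q = 38.
The shock moves the curves to qd = 94 - 3P and qs = 6P - 21.
New equilibrium: 94 - 3P = 6P - 21 ⇒ 115 = 9P ⇒ P = 115/9 ≈ 12.7778, q = 167/3 ≈ 55.6667.
ΔP = 12.7778 − 14 = -1.22.

-1.22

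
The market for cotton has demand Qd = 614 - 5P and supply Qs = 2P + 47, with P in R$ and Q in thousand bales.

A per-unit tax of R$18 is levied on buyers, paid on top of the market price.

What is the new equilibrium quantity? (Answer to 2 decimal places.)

183.29

Initially, 614 - 5P = 2P + 47, so 567 = 7P and P = 81, Q = 209.
Since buyers pay the price plus the tax, the effective demand curve becomes Qd = 524 - 5P.
Clearing the new market: 524 - 5P = 2P + 47, so P = 477/7 ≈ 68.1429 and Q = 1283/7 ≈ 183.2857.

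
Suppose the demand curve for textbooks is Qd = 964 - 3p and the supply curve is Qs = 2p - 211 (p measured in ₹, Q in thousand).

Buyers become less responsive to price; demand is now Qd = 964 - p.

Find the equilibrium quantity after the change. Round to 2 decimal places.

Before the shock: 964 - 3p = 2p - 211 ⇒ 1175 = 5p ⇒ p = 235, Q = 259.
With the change applied: demand Qd = 964 - p, supply Qs = 2p - 211.
Clearing the new market: 964 - p = 2p - 211, so p = 1175/3 ≈ 391.6667 and Q = 1717/3 ≈ 572.3333.

572.33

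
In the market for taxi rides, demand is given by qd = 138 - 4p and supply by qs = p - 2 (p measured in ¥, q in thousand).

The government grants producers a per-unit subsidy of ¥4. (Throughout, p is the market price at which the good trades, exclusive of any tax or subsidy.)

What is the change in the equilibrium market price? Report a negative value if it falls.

-0.8

Solve the original market: 138 - 4p = p - 2, hence p = 28 and q = 26.
Since sellers receive the price plus the subsidy, the effective supply curve becomes qs = p + 2.
Clearing the new market: 138 - 4p = p + 2, so p = 27.2 and q = 29.2.
Δp = 27.2 − 28 = -0.8.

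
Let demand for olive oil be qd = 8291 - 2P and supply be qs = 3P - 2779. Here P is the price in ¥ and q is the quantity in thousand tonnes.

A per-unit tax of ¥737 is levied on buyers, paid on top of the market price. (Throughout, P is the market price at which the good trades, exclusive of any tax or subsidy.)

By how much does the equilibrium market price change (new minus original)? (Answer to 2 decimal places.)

-294.80

Original equilibrium: 8291 - 2P = 3P - 2779 gives 11070 = 5P, so P = 2214 and q = 3863.
Since buyers pay the price plus the tax, the effective demand curve becomes qd = 6817 - 2P.
New equilibrium: 6817 - 2P = 3P - 2779 ⇒ 9596 = 5P ⇒ P = 1919.2, q = 2978.6.
ΔP = 1919.2 − 2214 = -294.80.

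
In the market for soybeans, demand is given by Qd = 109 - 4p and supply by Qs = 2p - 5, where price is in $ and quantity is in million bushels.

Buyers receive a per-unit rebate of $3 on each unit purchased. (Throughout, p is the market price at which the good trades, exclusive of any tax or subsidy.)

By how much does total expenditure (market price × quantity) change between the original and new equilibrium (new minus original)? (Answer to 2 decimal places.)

+150.00

Initially, 109 - 4p = 2p - 5, so 114 = 6p and p = 19, Q = 33.
Since buyers' out-of-pocket price is the market price minus the rebate, the effective demand curve becomes Qd = 121 - 4p.
Clearing the new market: 121 - 4p = 2p - 5, so p = 21 and Q = 37.
Expenditure moves from 19×33 = 627 to 21×37 = 777; change = +150.00.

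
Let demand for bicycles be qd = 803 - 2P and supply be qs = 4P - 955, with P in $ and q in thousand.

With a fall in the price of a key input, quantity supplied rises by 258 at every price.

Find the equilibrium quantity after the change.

303

Original equilibrium: 803 - 2P = 4P - 955 gives 1758 = 6P, so P = 293 and q = 217.
With the change applied: demand qd = 803 - 2P, supply qs = 4P - 697.
New equilibrium: 803 - 2P = 4P - 697 ⇒ 1500 = 6P ⇒ P = 250, q = 303.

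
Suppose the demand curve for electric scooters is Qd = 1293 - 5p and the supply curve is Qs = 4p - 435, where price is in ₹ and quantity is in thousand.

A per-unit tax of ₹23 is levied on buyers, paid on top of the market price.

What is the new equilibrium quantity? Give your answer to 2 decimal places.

281.89

Before the shock: 1293 - 5p = 4p - 435 ⇒ 1728 = 9p ⇒ p = 192, Q = 333.
Since buyers pay the price plus the tax, the effective demand curve becomes Qd = 1178 - 5p.
Clearing the new market: 1178 - 5p = 4p - 435, so p = 1613/9 ≈ 179.2222 and Q = 2537/9 ≈ 281.8889.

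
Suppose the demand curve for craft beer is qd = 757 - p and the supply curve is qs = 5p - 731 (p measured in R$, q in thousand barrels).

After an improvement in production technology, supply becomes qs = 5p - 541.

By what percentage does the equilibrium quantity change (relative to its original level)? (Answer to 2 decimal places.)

+6.22

Before the shock: 757 - p = 5p - 731 ⇒ 1488 = 6p ⇒ p = 248, q = 509.
After the shift, demand is qd = 757 - p and supply is qs = 5p - 541.
Setting them equal: 757 - p = 5p - 541 → 1298 = 6p, so p = 649/3 ≈ 216.3333 and q = 1622/3 ≈ 540.6667.
%Δq = (540.6667 − 509) / 509 × 100 = +6.22%.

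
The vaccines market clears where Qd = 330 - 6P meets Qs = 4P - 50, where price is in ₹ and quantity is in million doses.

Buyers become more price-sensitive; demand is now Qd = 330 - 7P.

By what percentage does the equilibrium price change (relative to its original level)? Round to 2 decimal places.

-9.09

Original equilibrium: 330 - 6P = 4P - 50 gives 380 = 10P, so P = 38 and Q = 102.
After the shift, demand is Qd = 330 - 7P and supply is Qs = 4P - 50.
Setting them equal: 330 - 7P = 4P - 50 → 380 = 11P, so P = 380/11 ≈ 34.5455 and Q = 970/11 ≈ 88.1818.
%ΔP = (34.5455 − 38) / 38 × 100 = -9.09%.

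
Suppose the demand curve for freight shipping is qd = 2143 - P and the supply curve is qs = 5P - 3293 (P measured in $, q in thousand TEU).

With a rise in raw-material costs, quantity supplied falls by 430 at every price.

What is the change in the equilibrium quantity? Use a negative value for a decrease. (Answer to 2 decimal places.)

Solve the original market: 2143 - P = 5P - 3293, hence P = 906 and q = 1237.
With the change applied: demand qd = 2143 - P, supply qs = 5P - 3723.
Setting them equal: 2143 - P = 5P - 3723 → 5866 = 6P, so P = 2933/3 ≈ 977.6667 and q = 3496/3 ≈ 1165.3333.
Δq = 1165.3333 − 1237 = -71.67.

-71.67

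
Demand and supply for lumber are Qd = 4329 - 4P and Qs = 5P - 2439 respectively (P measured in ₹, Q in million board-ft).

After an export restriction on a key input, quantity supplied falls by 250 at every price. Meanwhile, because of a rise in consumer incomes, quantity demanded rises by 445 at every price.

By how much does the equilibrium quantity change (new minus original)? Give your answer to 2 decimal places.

Original equilibrium: 4329 - 4P = 5P - 2439 gives 6768 = 9P, so P = 752 and Q = 1321.
With the change applied: demand Qd = 4774 - 4P, supply Qs = 5P - 2689.
New equilibrium: 4774 - 4P = 5P - 2689 ⇒ 7463 = 9P ⇒ P = 7463/9 ≈ 829.2222, Q = 13114/9 ≈ 1457.1111.
ΔQ = 1457.1111 − 1321 = +136.11.

+136.11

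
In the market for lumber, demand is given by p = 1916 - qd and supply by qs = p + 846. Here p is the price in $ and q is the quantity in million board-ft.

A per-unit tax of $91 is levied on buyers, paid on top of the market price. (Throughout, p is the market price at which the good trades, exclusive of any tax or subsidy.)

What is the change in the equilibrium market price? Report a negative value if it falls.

-45.5

Initially, 1916 - p = p + 846, so 1070 = 2p and p = 535, q = 1381.
Since buyers pay the price plus the tax, the effective demand curve becomes qd = 1825 - p.
Equate the new curves: 1825 - p = p + 846, giving 979 = 2p, p = 489.5, q = 1335.5.
Δp = 489.5 − 535 = -45.5.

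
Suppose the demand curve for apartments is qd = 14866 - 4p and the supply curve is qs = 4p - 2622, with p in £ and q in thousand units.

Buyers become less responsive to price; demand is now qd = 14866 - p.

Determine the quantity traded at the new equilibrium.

Original equilibrium: 14866 - 4p = 4p - 2622 gives 17488 = 8p, so p = 2186 and q = 6122.
With the change applied: demand qd = 14866 - p, supply qs = 4p - 2622.
Equate the new curves: 14866 - p = 4p - 2622, giving 17488 = 5p, p = 3497.6, q = 11368.4.

11368.4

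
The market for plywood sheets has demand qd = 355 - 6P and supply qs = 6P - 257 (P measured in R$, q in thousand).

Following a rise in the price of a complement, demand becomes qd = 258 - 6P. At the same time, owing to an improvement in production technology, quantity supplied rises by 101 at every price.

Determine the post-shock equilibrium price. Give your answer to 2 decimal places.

34.50

Before the shock: 355 - 6P = 6P - 257 ⇒ 612 = 12P ⇒ P = 51, q = 49.
The new curves are qd = 258 - 6P (demand) and qs = 6P - 156 (supply).
Equate the new curves: 258 - 6P = 6P - 156, giving 414 = 12P, P = 34.5, q = 51.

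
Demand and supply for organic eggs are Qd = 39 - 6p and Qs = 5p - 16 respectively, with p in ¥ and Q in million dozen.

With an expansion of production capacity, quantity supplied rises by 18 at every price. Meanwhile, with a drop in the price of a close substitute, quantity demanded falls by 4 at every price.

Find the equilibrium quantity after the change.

Original equilibrium: 39 - 6p = 5p - 16 gives 55 = 11p, so p = 5 and Q = 9.
After the shift, demand is Qd = 35 - 6p and supply is Qs = 5p + 2.
Equate the new curves: 35 - 6p = 5p + 2, giving 33 = 11p, p = 3, Q = 17.

17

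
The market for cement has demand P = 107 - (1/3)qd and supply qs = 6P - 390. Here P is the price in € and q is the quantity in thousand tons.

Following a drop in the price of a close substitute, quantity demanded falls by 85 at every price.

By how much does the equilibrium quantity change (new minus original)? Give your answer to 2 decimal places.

Solve the original market: 321 - 3P = 6P - 390, hence P = 79 and q = 84.
With the change applied: demand qd = 236 - 3P, supply qs = 6P - 390.
Clearing the new market: 236 - 3P = 6P - 390, so P = 626/9 ≈ 69.5556 and q = 82/3 ≈ 27.3333.
Δq = 27.3333 − 84 = -56.67.

-56.67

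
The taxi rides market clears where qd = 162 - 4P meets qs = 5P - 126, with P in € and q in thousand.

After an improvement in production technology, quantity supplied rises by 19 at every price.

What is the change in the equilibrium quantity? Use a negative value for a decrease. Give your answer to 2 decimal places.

Initially, 162 - 4P = 5P - 126, so 288 = 9P and P = 32, q = 34.
The shock moves the curves to qd = 162 - 4P and qs = 5P - 107.
Clearing the new market: 162 - 4P = 5P - 107, so P = 269/9 ≈ 29.8889 and q = 382/9 ≈ 42.4444.
Δq = 42.4444 − 34 = +8.44.

+8.44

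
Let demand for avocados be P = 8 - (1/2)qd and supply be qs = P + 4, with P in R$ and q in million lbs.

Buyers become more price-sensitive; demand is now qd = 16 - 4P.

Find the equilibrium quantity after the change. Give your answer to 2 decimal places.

Solve the original market: 16 - 2P = P + 4, hence P = 4 and q = 8.
After the shift, demand is qd = 16 - 4P and supply is qs = P + 4.
Equate the new curves: 16 - 4P = P + 4, giving 12 = 5P, P = 2.4, q = 6.4.

6.40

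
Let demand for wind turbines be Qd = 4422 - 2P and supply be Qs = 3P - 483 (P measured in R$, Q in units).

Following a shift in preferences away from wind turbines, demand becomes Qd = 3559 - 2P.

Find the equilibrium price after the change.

808.4

Initially, 4422 - 2P = 3P - 483, so 4905 = 5P and P = 981, Q = 2460.
With the change applied: demand Qd = 3559 - 2P, supply Qs = 3P - 483.
Setting them equal: 3559 - 2P = 3P - 483 → 4042 = 5P, so P = 808.4 and Q = 1942.2.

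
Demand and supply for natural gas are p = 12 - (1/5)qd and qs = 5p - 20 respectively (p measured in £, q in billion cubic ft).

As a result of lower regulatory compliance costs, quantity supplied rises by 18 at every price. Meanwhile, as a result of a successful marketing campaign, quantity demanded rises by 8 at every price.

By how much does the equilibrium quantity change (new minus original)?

Original equilibrium: 60 - 5p = 5p - 20 gives 80 = 10p, so p = 8 and q = 20.
The new curves are qd = 68 - 5p (demand) and qs = 5p - 2 (supply).
Clearing the new market: 68 - 5p = 5p - 2, so p = 7 and q = 33.
Δq = 33 − 20 = +13.

+13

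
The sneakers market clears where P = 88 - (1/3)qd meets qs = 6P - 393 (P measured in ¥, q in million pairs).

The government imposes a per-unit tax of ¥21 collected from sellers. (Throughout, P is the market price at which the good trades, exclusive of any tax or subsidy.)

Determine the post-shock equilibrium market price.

Initially, 264 - 3P = 6P - 393, so 657 = 9P and P = 73, q = 45.
Since sellers keep the price net of the tax, the effective supply curve becomes qs = 6P - 519.
Setting them equal: 264 - 3P = 6P - 519 → 783 = 9P, so P = 87 and q = 3.

87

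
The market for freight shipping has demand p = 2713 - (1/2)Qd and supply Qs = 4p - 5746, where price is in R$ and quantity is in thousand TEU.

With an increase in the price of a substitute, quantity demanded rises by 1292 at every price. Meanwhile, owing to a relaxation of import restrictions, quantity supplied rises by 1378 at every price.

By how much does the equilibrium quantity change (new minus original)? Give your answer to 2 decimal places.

+1320.67

Before the shock: 5426 - 2p = 4p - 5746 ⇒ 11172 = 6p ⇒ p = 1862, Q = 1702.
The shock moves the curves to Qd = 6718 - 2p and Qs = 4p - 4368.
Setting them equal: 6718 - 2p = 4p - 4368 → 11086 = 6p, so p = 5543/3 ≈ 1847.6667 and Q = 9068/3 ≈ 3022.6667.
ΔQ = 3022.6667 − 1702 = +1320.67.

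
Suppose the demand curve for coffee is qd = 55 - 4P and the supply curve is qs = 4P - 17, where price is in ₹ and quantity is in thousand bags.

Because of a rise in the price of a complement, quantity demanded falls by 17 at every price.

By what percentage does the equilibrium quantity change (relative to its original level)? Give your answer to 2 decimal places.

-44.74

Original equilibrium: 55 - 4P = 4P - 17 gives 72 = 8P, so P = 9 and q = 19.
The new curves are qd = 38 - 4P (demand) and qs = 4P - 17 (supply).
New equilibrium: 38 - 4P = 4P - 17 ⇒ 55 = 8P ⇒ P = 6.875, q = 10.5.
%Δq = (10.5 − 19) / 19 × 100 = -44.74%.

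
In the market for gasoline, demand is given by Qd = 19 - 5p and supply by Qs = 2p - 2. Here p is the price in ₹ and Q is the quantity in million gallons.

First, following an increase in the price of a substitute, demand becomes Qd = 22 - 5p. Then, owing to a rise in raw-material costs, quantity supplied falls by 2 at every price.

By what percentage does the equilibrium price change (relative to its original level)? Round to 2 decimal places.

+23.81

Original equilibrium: 19 - 5p = 2p - 2 gives 21 = 7p, so p = 3 and Q = 4.
After the shift, demand is Qd = 22 - 5p and supply is Qs = 2p - 4.
Setting them equal: 22 - 5p = 2p - 4 → 26 = 7p, so p = 26/7 ≈ 3.7143 and Q = 24/7 ≈ 3.4286.
%Δp = (3.7143 − 3) / 3 × 100 = +23.81%.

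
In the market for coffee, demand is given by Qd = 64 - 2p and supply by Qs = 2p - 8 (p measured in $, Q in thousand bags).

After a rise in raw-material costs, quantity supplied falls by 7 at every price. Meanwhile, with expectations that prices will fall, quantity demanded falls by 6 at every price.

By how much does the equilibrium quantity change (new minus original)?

-6.5

Initially, 64 - 2p = 2p - 8, so 72 = 4p and p = 18, Q = 28.
After the shift, demand is Qd = 58 - 2p and supply is Qs = 2p - 15.
Equate the new curves: 58 - 2p = 2p - 15, giving 73 = 4p, p = 18.25, Q = 21.5.
ΔQ = 21.5 − 28 = -6.5.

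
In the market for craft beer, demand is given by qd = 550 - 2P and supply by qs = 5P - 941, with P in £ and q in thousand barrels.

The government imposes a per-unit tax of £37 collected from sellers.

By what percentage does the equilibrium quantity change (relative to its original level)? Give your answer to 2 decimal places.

-42.63

Original equilibrium: 550 - 2P = 5P - 941 gives 1491 = 7P, so P = 213 and q = 124.
Since sellers keep the price net of the tax, the effective supply curve becomes qs = 5P - 1126.
Setting them equal: 550 - 2P = 5P - 1126 → 1676 = 7P, so P = 1676/7 ≈ 239.4286 and q = 498/7 ≈ 71.1429.
%Δq = (71.1429 − 124) / 124 × 100 = -42.63%.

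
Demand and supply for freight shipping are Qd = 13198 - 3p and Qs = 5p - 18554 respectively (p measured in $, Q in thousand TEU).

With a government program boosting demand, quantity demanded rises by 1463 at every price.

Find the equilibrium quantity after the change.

2205.375

Original equilibrium: 13198 - 3p = 5p - 18554 gives 31752 = 8p, so p = 3969 and Q = 1291.
With the change applied: demand Qd = 14661 - 3p, supply Qs = 5p - 18554.
Setting them equal: 14661 - 3p = 5p - 18554 → 33215 = 8p, so p = 4151.875 and Q = 2205.375.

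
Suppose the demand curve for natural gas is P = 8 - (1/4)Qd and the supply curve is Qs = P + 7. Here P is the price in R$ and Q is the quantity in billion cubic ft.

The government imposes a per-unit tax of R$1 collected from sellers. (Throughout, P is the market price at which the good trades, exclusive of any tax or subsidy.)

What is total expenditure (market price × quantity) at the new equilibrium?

58.24

Initially, 32 - 4P = P + 7, so 25 = 5P and P = 5, Q = 12.
Since sellers keep the price net of the tax, the effective supply curve becomes Qs = P + 6.
New equilibrium: 32 - 4P = P + 6 ⇒ 26 = 5P ⇒ P = 5.2, Q = 11.2.
New expenditure = 5.2 × 11.2 = 58.24.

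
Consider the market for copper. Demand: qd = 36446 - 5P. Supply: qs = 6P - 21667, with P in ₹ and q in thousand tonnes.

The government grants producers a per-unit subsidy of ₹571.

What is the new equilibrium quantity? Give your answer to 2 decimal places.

11588.27

Before the shock: 36446 - 5P = 6P - 21667 ⇒ 58113 = 11P ⇒ P = 5283, q = 10031.
Since sellers receive the price plus the subsidy, the effective supply curve becomes qs = 6P - 18241.
New equilibrium: 36446 - 5P = 6P - 18241 ⇒ 54687 = 11P ⇒ P = 54687/11 ≈ 4971.5455, q = 127471/11 ≈ 11588.2727.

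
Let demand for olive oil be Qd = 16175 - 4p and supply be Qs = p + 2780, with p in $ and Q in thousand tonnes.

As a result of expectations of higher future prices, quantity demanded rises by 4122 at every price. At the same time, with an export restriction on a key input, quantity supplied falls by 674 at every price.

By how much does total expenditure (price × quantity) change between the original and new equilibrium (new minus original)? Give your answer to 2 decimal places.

Solve the original market: 16175 - 4p = p + 2780, hence p = 2679 and Q = 5459.
After the shift, demand is Qd = 20297 - 4p and supply is Qs = p + 2106.
Equate the new curves: 20297 - 4p = p + 2106, giving 18191 = 5p, p = 3638.2, Q = 5744.2.
Expenditure moves from 2679×5459 = 14624661 to 3638.2×5744.2 = 20898548.44; change = +6273887.44.

+6273887.44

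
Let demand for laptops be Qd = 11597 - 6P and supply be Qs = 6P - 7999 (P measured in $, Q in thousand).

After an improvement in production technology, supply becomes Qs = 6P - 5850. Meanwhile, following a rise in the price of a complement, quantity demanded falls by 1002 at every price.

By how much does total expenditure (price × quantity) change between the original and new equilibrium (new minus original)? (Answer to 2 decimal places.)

+313546.54

Solve the original market: 11597 - 6P = 6P - 7999, hence P = 1633 and Q = 1799.
After the shift, demand is Qd = 10595 - 6P and supply is Qs = 6P - 5850.
Setting them equal: 10595 - 6P = 6P - 5850 → 16445 = 12P, so P = 16445/12 ≈ 1370.4167 and Q = 2372.5.
Expenditure moves from 1633×1799 = 2937767 to 1370.4167×2372.5 = 3251313.5417; change = +313546.54.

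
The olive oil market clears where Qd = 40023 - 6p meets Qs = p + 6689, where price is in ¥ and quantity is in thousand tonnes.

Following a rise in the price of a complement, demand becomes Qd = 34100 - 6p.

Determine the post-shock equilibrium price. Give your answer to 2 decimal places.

Before the shock: 40023 - 6p = p + 6689 ⇒ 33334 = 7p ⇒ p = 4762, Q = 11451.
With the change applied: demand Qd = 34100 - 6p, supply Qs = p + 6689.
Equate the new curves: 34100 - 6p = p + 6689, giving 27411 = 7p, p = 27411/7 ≈ 3915.8571, Q = 74234/7 ≈ 10604.8571.

3915.86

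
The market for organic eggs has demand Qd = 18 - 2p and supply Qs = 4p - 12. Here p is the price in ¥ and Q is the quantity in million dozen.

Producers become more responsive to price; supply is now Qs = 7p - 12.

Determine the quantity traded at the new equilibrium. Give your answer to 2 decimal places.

Original equilibrium: 18 - 2p = 4p - 12 gives 30 = 6p, so p = 5 and Q = 8.
The shock moves the curves to Qd = 18 - 2p and Qs = 7p - 12.
Equate the new curves: 18 - 2p = 7p - 12, giving 30 = 9p, p = 10/3 ≈ 3.3333, Q = 34/3 ≈ 11.3333.

11.33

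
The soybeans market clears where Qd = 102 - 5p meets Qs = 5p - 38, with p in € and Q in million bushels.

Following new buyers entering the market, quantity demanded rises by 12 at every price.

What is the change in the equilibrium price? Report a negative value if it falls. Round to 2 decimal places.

+1.20

Original equilibrium: 102 - 5p = 5p - 38 gives 140 = 10p, so p = 14 and Q = 32.
After the shift, demand is Qd = 114 - 5p and supply is Qs = 5p - 38.
Equate the new curves: 114 - 5p = 5p - 38, giving 152 = 10p, p = 15.2, Q = 38.
Δp = 15.2 − 14 = +1.20.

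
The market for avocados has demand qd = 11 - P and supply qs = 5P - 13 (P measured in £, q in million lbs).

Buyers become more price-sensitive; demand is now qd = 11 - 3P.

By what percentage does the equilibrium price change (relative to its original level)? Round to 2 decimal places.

Original equilibrium: 11 - P = 5P - 13 gives 24 = 6P, so P = 4 and q = 7.
The new curves are qd = 11 - 3P (demand) and qs = 5P - 13 (supply).
New equilibrium: 11 - 3P = 5P - 13 ⇒ 24 = 8P ⇒ P = 3, q = 2.
%ΔP = (3 − 4) / 4 × 100 = -25.00%.

-25.00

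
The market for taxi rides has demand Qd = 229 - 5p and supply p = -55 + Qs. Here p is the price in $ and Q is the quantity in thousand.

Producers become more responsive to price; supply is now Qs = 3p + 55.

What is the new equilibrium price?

21.75

Before the shock: 229 - 5p = p + 55 ⇒ 174 = 6p ⇒ p = 29, Q = 84.
The new curves are Qd = 229 - 5p (demand) and Qs = 3p + 55 (supply).
Clearing the new market: 229 - 5p = 3p + 55, so p = 21.75 and Q = 120.25.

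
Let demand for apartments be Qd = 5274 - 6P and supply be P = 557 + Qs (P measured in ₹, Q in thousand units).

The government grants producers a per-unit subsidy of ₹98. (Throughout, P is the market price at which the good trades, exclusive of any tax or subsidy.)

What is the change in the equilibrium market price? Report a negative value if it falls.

-14

Before the shock: 5274 - 6P = P - 557 ⇒ 5831 = 7P ⇒ P = 833, Q = 276.
Since sellers receive the price plus the subsidy, the effective supply curve becomes Qs = P - 459.
Setting them equal: 5274 - 6P = P - 459 → 5733 = 7P, so P = 819 and Q = 360.
ΔP = 819 − 833 = -14.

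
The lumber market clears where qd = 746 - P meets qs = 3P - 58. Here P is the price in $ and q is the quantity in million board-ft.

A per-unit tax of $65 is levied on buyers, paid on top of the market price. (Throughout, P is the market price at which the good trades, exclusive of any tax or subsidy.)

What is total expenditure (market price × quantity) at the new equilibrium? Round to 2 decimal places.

Before the shock: 746 - P = 3P - 58 ⇒ 804 = 4P ⇒ P = 201, q = 545.
Since buyers pay the price plus the tax, the effective demand curve becomes qd = 681 - P.
Equate the new curves: 681 - P = 3P - 58, giving 739 = 4P, P = 184.75, q = 496.25.
New expenditure = 184.75 × 496.25 = 91682.19.

91682.19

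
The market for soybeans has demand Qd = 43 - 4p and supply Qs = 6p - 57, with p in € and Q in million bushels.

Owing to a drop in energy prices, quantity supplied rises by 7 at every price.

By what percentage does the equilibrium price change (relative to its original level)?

Solve the original market: 43 - 4p = 6p - 57, hence p = 10 and Q = 3.
With the change applied: demand Qd = 43 - 4p, supply Qs = 6p - 50.
New equilibrium: 43 - 4p = 6p - 50 ⇒ 93 = 10p ⇒ p = 9.3, Q = 5.8.
%Δp = (9.3 − 10) / 10 × 100 = -7%.

-7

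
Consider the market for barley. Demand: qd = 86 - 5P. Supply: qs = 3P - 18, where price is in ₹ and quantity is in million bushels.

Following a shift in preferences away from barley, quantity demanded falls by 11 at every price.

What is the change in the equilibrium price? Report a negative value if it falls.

-1.375

Solve the original market: 86 - 5P = 3P - 18, hence P = 13 and q = 21.
With the change applied: demand qd = 75 - 5P, supply qs = 3P - 18.
Clearing the new market: 75 - 5P = 3P - 18, so P = 11.625 and q = 16.875.
ΔP = 11.625 − 13 = -1.375.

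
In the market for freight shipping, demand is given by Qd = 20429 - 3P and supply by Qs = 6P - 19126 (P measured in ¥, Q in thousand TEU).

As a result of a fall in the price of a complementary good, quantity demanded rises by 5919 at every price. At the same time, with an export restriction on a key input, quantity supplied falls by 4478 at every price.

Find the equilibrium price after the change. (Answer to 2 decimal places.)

5550.22

Solve the original market: 20429 - 3P = 6P - 19126, hence P = 4395 and Q = 7244.
The shock moves the curves to Qd = 26348 - 3P and Qs = 6P - 23604.
Equate the new curves: 26348 - 3P = 6P - 23604, giving 49952 = 9P, P = 49952/9 ≈ 5550.2222, Q = 29092/3 ≈ 9697.3333.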